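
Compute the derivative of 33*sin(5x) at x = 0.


Apply the chain rule to differentiate 33*sin(5x):
d/dx [33*sin(5x)]
= 33 * cos(5x) * d/dx(5x)
= 33 * 5 * cos(5x)
= 165 * cos(5x)
Evaluate at x = 0:
= 165 * cos(0)
= 165 * 1
= 165

165


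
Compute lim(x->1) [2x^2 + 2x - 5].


Since polynomials are continuous, we use direct substitution.
lim(x->1) of 2x^2 + 2x - 5
= 2 * 1^2 + 2 * 1 - 5
= 2 + 2 - 5
= -1

-1


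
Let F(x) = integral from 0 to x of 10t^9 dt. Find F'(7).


By the Fundamental Theorem of Calculus (Part 1):
If F(x) = integral from 0 to x of f(t) dt, then F'(x) = f(x)
Here f(t) = 10t^9
So F'(x) = 10x^9
Evaluate at x = 7:
F'(7) = 10 * 7^9
= 10 * 40353607
= 403536070

403536070


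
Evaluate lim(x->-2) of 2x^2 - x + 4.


Since polynomials are continuous, we use direct substitution.
lim(x->-2) of 2x^2 - x + 4
= 2 * (-2)^2 - 1 * (-2) + 4
= 8 + 2 + 4
= 14

14


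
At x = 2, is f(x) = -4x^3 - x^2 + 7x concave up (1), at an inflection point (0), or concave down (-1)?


Concavity is determined by the sign of f''(x).
f(x) = -4x^3 - x^2 + 7x
f'(x) = -12x^2 - 2x + 7
f''(x) = -24x - 2
f''(2) = -24 * 2 - 2
= -48 - 2
= -50
Since f''(2) < 0, the function is concave down (-1)

-1


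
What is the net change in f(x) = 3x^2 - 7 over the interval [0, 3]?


Net change = f(b) - f(a)
f(x) = 3x^2 - 7
Compute f(3):
f(3) = 3 * 3^2 + 0 * 3 - 7
= 27 + 0 - 7
= 20
Compute f(0):
f(0) = 3 * 0^2 + 0 * 0 - 7
= 0 + 0 - 7
= -7
Net change = 20 - (-7) = 27

27


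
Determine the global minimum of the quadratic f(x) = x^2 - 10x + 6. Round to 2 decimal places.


For a quadratic f(x) = ax^2 + bx + c with a > 0, the minimum is at the vertex.
Vertex x-coordinate: x = -b/(2a)
x = -(-10) / (2 * 1)
x = 10/2 = 5
Substitute back to find the minimum value:
f(5) = 1 * 5^2 - 10 * 5 + 6
= 25 - 50 + 6
= -19 = -19.00

-19.00


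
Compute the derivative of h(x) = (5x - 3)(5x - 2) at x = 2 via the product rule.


Let u(x) = 5x - 3 and v(x) = 5x - 2
u'(x) = 5
v'(x) = 5
Product rule: h'(x) = u'(x)*v(x) + u(x)*v'(x)
= 5 * (5x - 2) + (5x - 3) * 5
At x = 2:
u(2) = 5 * 2 - 3 = 7
v(2) = 5 * 2 - 2 = 8
h'(2) = 5 * 8 + 7 * 5
= 40 + 35
= 75

75


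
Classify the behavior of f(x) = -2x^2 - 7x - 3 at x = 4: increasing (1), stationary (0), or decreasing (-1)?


Compute f'(x) to determine behavior:
f'(x) = -4x - 7
f'(4) = -4 * 4 - 7
= -16 - 7
= -23
Since f'(4) < 0, the function is decreasing (-1)

-1


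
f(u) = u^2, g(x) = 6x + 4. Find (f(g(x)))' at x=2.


Using the chain rule: (f(g(x)))' = f'(g(x)) * g'(x)
First, find g(2):
g(2) = 6 * 2 + 4 = 16
Next, f'(u) = 2u
And g'(x) = 6
So f'(g(2)) * g'(2)
= 2 * 16 * 6
= 192

192


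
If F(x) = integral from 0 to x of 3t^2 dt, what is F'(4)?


By the Fundamental Theorem of Calculus (Part 1):
If F(x) = integral from 0 to x of f(t) dt, then F'(x) = f(x)
Here f(t) = 3t^2
So F'(x) = 3x^2
Evaluate at x = 4:
F'(4) = 3 * 4^2
= 3 * 16
= 48

48


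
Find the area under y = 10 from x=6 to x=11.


The area under a constant function y = 10 is a rectangle.
Width = 11 - 6 = 5
Height = 10
Area = width * height
= 5 * 10
= 50

50


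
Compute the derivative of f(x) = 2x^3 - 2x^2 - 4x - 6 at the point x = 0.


Differentiate f(x) = 2x^3 - 2x^2 - 4x - 6 term by term:
f'(x) = 6x^2 - 4x - 4
Substitute x = 0:
f'(0) = 6 * 0^2 - 4 * 0 - 4
= 0 + 0 - 4
= -4

-4


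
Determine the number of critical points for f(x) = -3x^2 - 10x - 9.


Find where f'(x) = 0:
f'(x) = -6x - 10
Set f'(x) = 0:
-6x - 10 = 0
x = 10 / (-6) = -5/3
This is a linear equation in x, so there is exactly one solution.
Number of critical points: 1

1


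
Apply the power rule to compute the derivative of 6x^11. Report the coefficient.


We apply the power rule: d/dx [ax^n] = a*n * x^(n-1)
d/dx [6x^11]
= 6 * 11 * x^(11-1)
= 66x^10
The coefficient is 66

66


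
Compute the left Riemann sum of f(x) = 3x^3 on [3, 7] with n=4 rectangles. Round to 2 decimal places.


Left Riemann sum uses left endpoints of each subinterval.
Interval: [3, 7], n = 4
dx = (7 - 3) / 4 = 1
Left endpoints: [3, 4, 5, 6]
f values: [81, 192, 375, 648]
Sum = dx * (sum of f values)
= 1 * 1296
= 1296 = 1296.00

1296.00


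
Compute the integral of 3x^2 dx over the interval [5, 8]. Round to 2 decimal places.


Find the antiderivative of 3x^2:
F(x) = 3/3 * x^3
Apply the Fundamental Theorem of Calculus:
F(8) - F(5)
= 3/3 * 8^3 - 3/3 * 5^3
= 3/3 * (512 - 125)
= 3/3 * 387
= 387 = 387.00

387.00


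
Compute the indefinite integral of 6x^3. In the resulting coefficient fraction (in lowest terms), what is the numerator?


Apply the power rule for integration:
integral of ax^n dx = a/(n+1) * x^(n+1) + C
integral of 6x^3 dx
= 6/4 * x^4 + C
= 3/2 * x^4 + C
The coefficient in lowest terms is 3/2, and its numerator is 3

3


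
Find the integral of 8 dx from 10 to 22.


The integral of a constant k over [a, b] equals k * (b - a).
integral from 10 to 22 of 8 dx
= 8 * (22 - 10)
= 8 * 12
= 96

96


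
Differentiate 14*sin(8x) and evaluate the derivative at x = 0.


Apply the chain rule to differentiate 14*sin(8x):
d/dx [14*sin(8x)]
= 14 * cos(8x) * d/dx(8x)
= 14 * 8 * cos(8x)
= 112 * cos(8x)
Evaluate at x = 0:
= 112 * cos(0)
= 112 * 1
= 112

112


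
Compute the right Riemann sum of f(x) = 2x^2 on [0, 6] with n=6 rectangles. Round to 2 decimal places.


Right Riemann sum uses right endpoints of each subinterval.
Interval: [0, 6], n = 6
dx = (6 - 0) / 6 = 1
Right endpoints: [1, 2, 3, 4, 5, 6]
f values: [2, 8, 18, 32, 50, 72]
Sum = dx * (sum of f values)
= 1 * 182
= 182 = 182.00

182.00


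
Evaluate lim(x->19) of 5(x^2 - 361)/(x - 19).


Direct substitution gives 0/0, so we factor the numerator.
Factor: 5(x^2 - 361) = 5 * (x - 19)(x + 19)
Cancel the common factor (x - 19):
5(x^2 - 361)/(x - 19) = 5 * (x + 19)
Now substitute x = 19:
= 5 * (19 + 19) = 190

190


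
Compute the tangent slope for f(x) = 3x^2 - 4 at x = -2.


The slope of the tangent line equals f'(x) at the point.
f(x) = 3x^2 - 4
f'(x) = 6x
At x = -2:
f'(-2) = 6 * (-2) + 0
= -12 + 0
= -12

-12


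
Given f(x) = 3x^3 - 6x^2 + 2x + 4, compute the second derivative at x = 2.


First derivative:
f'(x) = 9x^2 - 12x + 2
Second derivative:
f''(x) = 18x - 12
Substitute x = 2:
f''(2) = 18 * 2 - 12
= 36 - 12
= 24

24


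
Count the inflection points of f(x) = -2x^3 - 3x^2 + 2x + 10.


Inflection points occur where f''(x) = 0 and concavity changes.
f(x) = -2x^3 - 3x^2 + 2x + 10
f'(x) = -6x^2 - 6x + 2
f''(x) = -12x - 6
Set f''(x) = 0:
-12x - 6 = 0
x = 6 / (-12) = -1/2
Since f''(x) is linear (degree 1), it changes sign at this point.
Therefore there is exactly 1 inflection point.

1


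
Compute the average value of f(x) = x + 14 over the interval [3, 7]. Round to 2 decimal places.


Average value = 1/(b-a) * integral from a to b of f(x) dx
First compute the integral of x + 14:
F(x) = (1/2)x^2 + 14x
F(7) = 1/2 * 49 + 14 * 7 = 245/2
F(3) = 1/2 * 9 + 14 * 3 = 93/2
Integral = 245/2 - 93/2 = 76
Average = 76 / (7 - 3) = 76 / 4
= 19 = 19.00

19.00


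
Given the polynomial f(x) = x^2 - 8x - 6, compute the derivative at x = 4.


Differentiate term by term using power and sum rules:
f(x) = x^2 - 8x - 6
f'(x) = 2x - 8
Substitute x = 4:
f'(4) = 2 * 4 - 8
= 8 - 8
= 0

0


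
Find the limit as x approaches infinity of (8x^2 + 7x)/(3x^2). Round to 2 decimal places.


For limits at infinity with equal-degree polynomials,
we compare leading coefficients.
Numerator leading term: 8x^2
Denominator leading term: 3x^2
Divide both by x^2:
lim = (8 + 7/x) / (3)
As x -> infinity, the 1/x and 1/x^2 terms vanish:
= 8/3 ≈ 2.67

2.67


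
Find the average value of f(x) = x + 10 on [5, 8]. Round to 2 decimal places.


Average value = 1/(b-a) * integral from a to b of f(x) dx
First compute the integral of x + 10:
F(x) = (1/2)x^2 + 10x
F(8) = 1/2 * 64 + 10 * 8 = 112
F(5) = 1/2 * 25 + 10 * 5 = 125/2
Integral = 112 - 125/2 = 99/2
Average = (99/2) / (8 - 5) = (99/2) / 3
= 33/2 = 16.50

16.50


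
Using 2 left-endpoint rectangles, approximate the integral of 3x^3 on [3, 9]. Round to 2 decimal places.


Left Riemann sum uses left endpoints of each subinterval.
Interval: [3, 9], n = 2
dx = (9 - 3) / 2 = 3
Left endpoints: [3, 6]
f values: [81, 648]
Sum = dx * (sum of f values)
= 3 * 729
= 2187 = 2187.00

2187.00


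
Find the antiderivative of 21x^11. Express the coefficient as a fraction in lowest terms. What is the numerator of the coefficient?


Apply the power rule for integration:
integral of ax^n dx = a/(n+1) * x^(n+1) + C
integral of 21x^11 dx
= 21/12 * x^12 + C
= 7/4 * x^12 + C
The coefficient in lowest terms is 7/4, and its numerator is 7

7


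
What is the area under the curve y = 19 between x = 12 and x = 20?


The area under a constant function y = 19 is a rectangle.
Width = 20 - 12 = 8
Height = 19
Area = width * height
= 8 * 19
= 152

152


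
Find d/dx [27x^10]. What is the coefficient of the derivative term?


We apply the power rule: d/dx [ax^n] = a*n * x^(n-1)
d/dx [27x^10]
= 27 * 10 * x^(10-1)
= 270x^9
The coefficient is 270

270


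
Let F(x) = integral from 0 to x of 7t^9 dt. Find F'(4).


By the Fundamental Theorem of Calculus (Part 1):
If F(x) = integral from 0 to x of f(t) dt, then F'(x) = f(x)
Here f(t) = 7t^9
So F'(x) = 7x^9
Evaluate at x = 4:
F'(4) = 7 * 4^9
= 7 * 262144
= 1835008

1835008


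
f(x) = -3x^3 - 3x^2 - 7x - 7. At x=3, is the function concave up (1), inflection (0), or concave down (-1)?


Concavity is determined by the sign of f''(x).
f(x) = -3x^3 - 3x^2 - 7x - 7
f'(x) = -9x^2 - 6x - 7
f''(x) = -18x - 6
f''(3) = -18 * 3 - 6
= -54 - 6
= -60
Since f''(3) < 0, the function is concave down (-1)

-1


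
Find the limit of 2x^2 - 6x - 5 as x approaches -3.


Since polynomials are continuous, we use direct substitution.
lim(x->-3) of 2x^2 - 6x - 5
= 2 * (-3)^2 - 6 * (-3) - 5
= 18 + 18 - 5
= 31

31


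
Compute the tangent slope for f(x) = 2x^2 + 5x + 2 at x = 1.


The slope of the tangent line equals f'(x) at the point.
f(x) = 2x^2 + 5x + 2
f'(x) = 4x + 5
At x = 1:
f'(1) = 4 * 1 + 5
= 4 + 5
= 9

9


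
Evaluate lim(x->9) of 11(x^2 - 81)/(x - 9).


Direct substitution gives 0/0, so we factor the numerator.
Factor: 11(x^2 - 81) = 11 * (x - 9)(x + 9)
Cancel the common factor (x - 9):
11(x^2 - 81)/(x - 9) = 11 * (x + 9)
Now substitute x = 9:
= 11 * (9 + 9) = 198

198


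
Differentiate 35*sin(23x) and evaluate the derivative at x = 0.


Apply the chain rule to differentiate 35*sin(23x):
d/dx [35*sin(23x)]
= 35 * cos(23x) * d/dx(23x)
= 35 * 23 * cos(23x)
= 805 * cos(23x)
Evaluate at x = 0:
= 805 * cos(0)
= 805 * 1
= 805

805


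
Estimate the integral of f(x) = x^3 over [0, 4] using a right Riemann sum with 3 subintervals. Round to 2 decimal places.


Right Riemann sum uses right endpoints of each subinterval.
Interval: [0, 4], n = 3
dx = (4 - 0) / 3 = 4/3
Right endpoints: [4/3, 8/3, 4]
f values: [64/27, 512/27, 64]
Sum = dx * (sum of f values)
= 4/3 * 256/3
= 1024/9 ≈ 113.78

113.78


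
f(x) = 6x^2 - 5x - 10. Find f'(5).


Differentiate term by term using power and sum rules:
f(x) = 6x^2 - 5x - 10
f'(x) = 12x - 5
Substitute x = 5:
f'(5) = 12 * 5 - 5
= 60 - 5
= 55

55


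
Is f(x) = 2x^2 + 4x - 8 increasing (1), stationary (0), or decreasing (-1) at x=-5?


Compute f'(x) to determine behavior:
f'(x) = 4x + 4
f'(-5) = 4 * (-5) + 4
= -20 + 4
= -16
Since f'(-5) < 0, the function is decreasing (-1)

-1


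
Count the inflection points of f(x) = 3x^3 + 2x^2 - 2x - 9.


Inflection points occur where f''(x) = 0 and concavity changes.
f(x) = 3x^3 + 2x^2 - 2x - 9
f'(x) = 9x^2 + 4x - 2
f''(x) = 18x + 4
Set f''(x) = 0:
18x + 4 = 0
x = -4 / 18 = -2/9
Since f''(x) is linear (degree 1), it changes sign at this point.
Therefore there is exactly 1 inflection point.

1


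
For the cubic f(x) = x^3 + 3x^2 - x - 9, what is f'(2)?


Differentiate f(x) = x^3 + 3x^2 - x - 9 term by term:
f'(x) = 3x^2 + 6x - 1
Substitute x = 2:
f'(2) = 3 * 2^2 + 6 * 2 - 1
= 12 + 12 - 1
= 23

23


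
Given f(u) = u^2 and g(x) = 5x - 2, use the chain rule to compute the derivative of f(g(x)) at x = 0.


Using the chain rule: (f(g(x)))' = f'(g(x)) * g'(x)
First, find g(0):
g(0) = 5 * 0 - 2 = -2
Next, f'(u) = 2u
And g'(x) = 5
So f'(g(0)) * g'(0)
= 2 * (-2) * 5
= -20

-20


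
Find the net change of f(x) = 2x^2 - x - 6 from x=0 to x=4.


Net change = f(b) - f(a)
f(x) = 2x^2 - x - 6
Compute f(4):
f(4) = 2 * 4^2 - 1 * 4 - 6
= 32 - 4 - 6
= 22
Compute f(0):
f(0) = 2 * 0^2 - 1 * 0 - 6
= 0 + 0 - 6
= -6
Net change = 22 - (-6) = 28

28


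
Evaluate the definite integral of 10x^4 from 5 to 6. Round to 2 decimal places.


Find the antiderivative of 10x^4:
F(x) = 10/5 * x^5
Apply the Fundamental Theorem of Calculus:
F(6) - F(5)
= 10/5 * 6^5 - 10/5 * 5^5
= 10/5 * (7776 - 3125)
= 10/5 * 4651
= 9302 = 9302.00

9302.00


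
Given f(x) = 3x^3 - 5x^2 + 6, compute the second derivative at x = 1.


First derivative:
f'(x) = 9x^2 - 10x
Second derivative:
f''(x) = 18x - 10
Substitute x = 1:
f''(1) = 18 * 1 - 10
= 18 - 10
= 8

8


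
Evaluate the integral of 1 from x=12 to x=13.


The integral of a constant k over [a, b] equals k * (b - a).
integral from 12 to 13 of 1 dx
= 1 * (13 - 12)
= 1 * 1
= 1

1


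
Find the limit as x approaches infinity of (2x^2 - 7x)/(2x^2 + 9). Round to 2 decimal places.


For limits at infinity with equal-degree polynomials,
we compare leading coefficients.
Numerator leading term: 2x^2
Denominator leading term: 2x^2
Divide both by x^2:
lim = (2 - 7/x) / (2 + 9/x^2)
As x -> infinity, the 1/x and 1/x^2 terms vanish:
= 2/2 = 1 = 1.00

1.00


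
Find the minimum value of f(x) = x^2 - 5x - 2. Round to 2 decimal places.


For a quadratic f(x) = ax^2 + bx + c with a > 0, the minimum is at the vertex.
Vertex x-coordinate: x = -b/(2a)
x = -(-5) / (2 * 1)
x = 5/2
Substitute back to find the minimum value:
f(5/2) = 1 * (5/2)^2 - 5 * (5/2) - 2
= 25/4 - 25/2 - 2
= -33/4 = -8.25

-8.25


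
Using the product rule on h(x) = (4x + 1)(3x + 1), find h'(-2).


Let u(x) = 4x + 1 and v(x) = 3x + 1
u'(x) = 4
v'(x) = 3
Product rule: h'(x) = u'(x)*v(x) + u(x)*v'(x)
= 4 * (3x + 1) + (4x + 1) * 3
At x = -2:
u(-2) = 4 * (-2) + 1 = -7
v(-2) = 3 * (-2) + 1 = -5
h'(-2) = 4 * (-5) + (-7) * 3
= -20 - 21
= -41

-41


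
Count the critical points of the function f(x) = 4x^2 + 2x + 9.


Find where f'(x) = 0:
f'(x) = 8x + 2
Set f'(x) = 0:
8x + 2 = 0
x = -2 / 8 = -1/4
This is a linear equation in x, so there is exactly one solution.
Number of critical points: 1

1


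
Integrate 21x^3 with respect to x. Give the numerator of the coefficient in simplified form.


Apply the power rule for integration:
integral of ax^n dx = a/(n+1) * x^(n+1) + C
integral of 21x^3 dx
= 21/4 * x^4 + C
The coefficient in lowest terms is 21/4, and its numerator is 21

21


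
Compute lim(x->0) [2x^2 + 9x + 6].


Since polynomials are continuous, we use direct substitution.
lim(x->0) of 2x^2 + 9x + 6
= 2 * 0^2 + 9 * 0 + 6
= 0 + 0 + 6
= 6

6


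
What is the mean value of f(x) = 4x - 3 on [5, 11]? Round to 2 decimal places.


Average value = 1/(b-a) * integral from a to b of f(x) dx
First compute the integral of 4x - 3:
F(x) = 2x^2 - 3x
F(11) = 2 * 121 - 3 * 11 = 209
F(5) = 2 * 25 - 3 * 5 = 35
Integral = 209 - 35 = 174
Average = 174 / (11 - 5) = 174 / 6
= 29 = 29.00

29.00


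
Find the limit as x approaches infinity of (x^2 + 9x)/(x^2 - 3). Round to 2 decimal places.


For limits at infinity with equal-degree polynomials,
we compare leading coefficients.
Numerator leading term: x^2
Denominator leading term: x^2
Divide both by x^2:
lim = (1 + 9/x) / (1 - 3/x^2)
As x -> infinity, the 1/x and 1/x^2 terms vanish:
= 1/1 = 1 = 1.00

1.00


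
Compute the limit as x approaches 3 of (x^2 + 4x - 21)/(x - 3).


Direct substitution gives 0/0, so we factor the numerator.
Factor: (x^2 + 4x - 21) = (x - 3)(x + 7)
Cancel the common factor (x - 3):
(x^2 + 4x - 21)/(x - 3) = (x + 7)
Now substitute x = 3:
= (3) - (-7) = 10

10


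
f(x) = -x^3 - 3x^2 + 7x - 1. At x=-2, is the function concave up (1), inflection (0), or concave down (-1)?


Concavity is determined by the sign of f''(x).
f(x) = -x^3 - 3x^2 + 7x - 1
f'(x) = -3x^2 - 6x + 7
f''(x) = -6x - 6
f''(-2) = -6 * (-2) - 6
= 12 - 6
= 6
Since f''(-2) > 0, the function is concave up (1)

1


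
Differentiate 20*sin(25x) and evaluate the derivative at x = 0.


Apply the chain rule to differentiate 20*sin(25x):
d/dx [20*sin(25x)]
= 20 * cos(25x) * d/dx(25x)
= 20 * 25 * cos(25x)
= 500 * cos(25x)
Evaluate at x = 0:
= 500 * cos(0)
= 500 * 1
= 500

500


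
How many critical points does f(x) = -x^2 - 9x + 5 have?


Find where f'(x) = 0:
f'(x) = -2x - 9
Set f'(x) = 0:
-2x - 9 = 0
x = 9 / (-2) = -9/2
This is a linear equation in x, so there is exactly one solution.
Number of critical points: 1

1


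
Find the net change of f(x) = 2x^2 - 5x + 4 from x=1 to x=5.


Net change = f(b) - f(a)
f(x) = 2x^2 - 5x + 4
Compute f(5):
f(5) = 2 * 5^2 - 5 * 5 + 4
= 50 - 25 + 4
= 29
Compute f(1):
f(1) = 2 * 1^2 - 5 * 1 + 4
= 2 - 5 + 4
= 1
Net change = 29 - 1 = 28

28


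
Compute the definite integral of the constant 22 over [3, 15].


The integral of a constant k over [a, b] equals k * (b - a).
integral from 3 to 15 of 22 dx
= 22 * (15 - 3)
= 22 * 12
= 264

264


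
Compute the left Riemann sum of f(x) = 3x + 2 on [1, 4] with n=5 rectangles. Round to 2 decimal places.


Left Riemann sum uses left endpoints of each subinterval.
Interval: [1, 4], n = 5
dx = (4 - 1) / 5 = 3/5
Left endpoints: [1, 8/5, 11/5, 14/5, 17/5]
f values: [5, 34/5, 43/5, 52/5, 61/5]
Sum = dx * (sum of f values)
= 3/5 * 43
= 129/5 = 25.80

25.80


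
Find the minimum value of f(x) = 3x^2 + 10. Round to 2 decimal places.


For a quadratic f(x) = ax^2 + bx + c with a > 0, the minimum is at the vertex.
Vertex x-coordinate: x = -b/(2a)
x = -(0) / (2 * 3)
x = 0/6 = 0
Substitute back to find the minimum value:
f(0) = 3 * 0^2 + 0 * 0 + 10
= 0 + 0 + 10
= 10 = 10.00

10.00


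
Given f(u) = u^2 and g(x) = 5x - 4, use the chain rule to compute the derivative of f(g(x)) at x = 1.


Using the chain rule: (f(g(x)))' = f'(g(x)) * g'(x)
First, find g(1):
g(1) = 5 * 1 - 4 = 1
Next, f'(u) = 2u
And g'(x) = 5
So f'(g(1)) * g'(1)
= 2 * 1 * 5
= 10

10


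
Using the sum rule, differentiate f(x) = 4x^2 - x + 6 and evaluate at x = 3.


Differentiate term by term using power and sum rules:
f(x) = 4x^2 - x + 6
f'(x) = 8x - 1
Substitute x = 3:
f'(3) = 8 * 3 - 1
= 24 - 1
= 23

23


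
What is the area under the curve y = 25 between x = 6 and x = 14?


The area under a constant function y = 25 is a rectangle.
Width = 14 - 6 = 8
Height = 25
Area = width * height
= 8 * 25
= 200

200


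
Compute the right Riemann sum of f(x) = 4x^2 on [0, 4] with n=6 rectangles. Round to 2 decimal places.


Right Riemann sum uses right endpoints of each subinterval.
Interval: [0, 4], n = 6
dx = (4 - 0) / 6 = 2/3
Right endpoints: [2/3, 4/3, 2, 8/3, 10/3, 4]
f values: [16/9, 64/9, 16, 256/9, 400/9, 64]
Sum = dx * (sum of f values)
= 2/3 * 1456/9
= 2912/27 ≈ 107.85

107.85


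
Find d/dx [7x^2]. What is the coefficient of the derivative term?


We apply the power rule: d/dx [ax^n] = a*n * x^(n-1)
d/dx [7x^2]
= 7 * 2 * x^(2-1)
= 14x
The coefficient is 14

14


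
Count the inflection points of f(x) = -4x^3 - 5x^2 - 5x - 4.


Inflection points occur where f''(x) = 0 and concavity changes.
f(x) = -4x^3 - 5x^2 - 5x - 4
f'(x) = -12x^2 - 10x - 5
f''(x) = -24x - 10
Set f''(x) = 0:
-24x - 10 = 0
x = 10 / (-24) = -5/12
Since f''(x) is linear (degree 1), it changes sign at this point.
Therefore there is exactly 1 inflection point.

1


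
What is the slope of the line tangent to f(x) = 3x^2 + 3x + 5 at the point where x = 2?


The slope of the tangent line equals f'(x) at the point.
f(x) = 3x^2 + 3x + 5
f'(x) = 6x + 3
At x = 2:
f'(2) = 6 * 2 + 3
= 12 + 3
= 15

15


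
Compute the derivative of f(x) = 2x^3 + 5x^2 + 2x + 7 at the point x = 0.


Differentiate f(x) = 2x^3 + 5x^2 + 2x + 7 term by term:
f'(x) = 6x^2 + 10x + 2
Substitute x = 0:
f'(0) = 6 * 0^2 + 10 * 0 + 2
= 0 + 0 + 2
= 2

2


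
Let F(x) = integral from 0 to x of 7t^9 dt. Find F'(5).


By the Fundamental Theorem of Calculus (Part 1):
If F(x) = integral from 0 to x of f(t) dt, then F'(x) = f(x)
Here f(t) = 7t^9
So F'(x) = 7x^9
Evaluate at x = 5:
F'(5) = 7 * 5^9
= 7 * 1953125
= 13671875

13671875


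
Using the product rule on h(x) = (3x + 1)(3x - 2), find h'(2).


Let u(x) = 3x + 1 and v(x) = 3x - 2
u'(x) = 3
v'(x) = 3
Product rule: h'(x) = u'(x)*v(x) + u(x)*v'(x)
= 3 * (3x - 2) + (3x + 1) * 3
At x = 2:
u(2) = 3 * 2 + 1 = 7
v(2) = 3 * 2 - 2 = 4
h'(2) = 3 * 4 + 7 * 3
= 12 + 21
= 33

33


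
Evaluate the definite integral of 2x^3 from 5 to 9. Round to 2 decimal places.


Find the antiderivative of 2x^3:
F(x) = 2/4 * x^4
Apply the Fundamental Theorem of Calculus:
F(9) - F(5)
= 2/4 * 9^4 - 2/4 * 5^4
= 2/4 * (6561 - 625)
= 2/4 * 5936
= 2968 = 2968.00

2968.00


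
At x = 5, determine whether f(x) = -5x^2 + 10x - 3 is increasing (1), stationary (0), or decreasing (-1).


Compute f'(x) to determine behavior:
f'(x) = -10x + 10
f'(5) = -10 * 5 + 10
= -50 + 10
= -40
Since f'(5) < 0, the function is decreasing (-1)

-1


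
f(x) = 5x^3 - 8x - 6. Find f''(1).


First derivative:
f'(x) = 15x^2 - 8
Second derivative:
f''(x) = 30x
Substitute x = 1:
f''(1) = 30 * 1 + 0
= 30 + 0
= 30

30


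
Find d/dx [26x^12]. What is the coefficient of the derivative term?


We apply the power rule: d/dx [ax^n] = a*n * x^(n-1)
d/dx [26x^12]
= 26 * 12 * x^(12-1)
= 312x^11
The coefficient is 312

312


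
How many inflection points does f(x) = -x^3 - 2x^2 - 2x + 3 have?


Inflection points occur where f''(x) = 0 and concavity changes.
f(x) = -x^3 - 2x^2 - 2x + 3
f'(x) = -3x^2 - 4x - 2
f''(x) = -6x - 4
Set f''(x) = 0:
-6x - 4 = 0
x = 4 / (-6) = -2/3
Since f''(x) is linear (degree 1), it changes sign at this point.
Therefore there is exactly 1 inflection point.

1


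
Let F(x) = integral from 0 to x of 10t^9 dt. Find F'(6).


By the Fundamental Theorem of Calculus (Part 1):
If F(x) = integral from 0 to x of f(t) dt, then F'(x) = f(x)
Here f(t) = 10t^9
So F'(x) = 10x^9
Evaluate at x = 6:
F'(6) = 10 * 6^9
= 10 * 10077696
= 100776960

100776960


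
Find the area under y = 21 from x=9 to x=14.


The area under a constant function y = 21 is a rectangle.
Width = 14 - 9 = 5
Height = 21
Area = width * height
= 5 * 21
= 105

105


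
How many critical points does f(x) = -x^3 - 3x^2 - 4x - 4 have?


Find where f'(x) = 0:
f(x) = -x^3 - 3x^2 - 4x - 4
f'(x) = -3x^2 - 6x - 4
This is a quadratic in x. Use the discriminant to count real roots.
Discriminant = (-6)^2 - 4 * (-3) * (-4)
= 36 - 48
= -12
Since discriminant < 0, f'(x) = 0 has no real solutions.
Number of critical points: 0

0


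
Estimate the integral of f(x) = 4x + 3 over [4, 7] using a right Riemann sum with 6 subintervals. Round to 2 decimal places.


Right Riemann sum uses right endpoints of each subinterval.
Interval: [4, 7], n = 6
dx = (7 - 4) / 6 = 1/2
Right endpoints: [9/2, 5, 11/2, 6, 13/2, 7]
f values: [21, 23, 25, 27, 29, 31]
Sum = dx * (sum of f values)
= 1/2 * 156
= 78 = 78.00

78.00


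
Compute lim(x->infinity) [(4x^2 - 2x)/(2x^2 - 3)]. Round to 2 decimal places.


For limits at infinity with equal-degree polynomials,
we compare leading coefficients.
Numerator leading term: 4x^2
Denominator leading term: 2x^2
Divide both by x^2:
lim = (4 - 2/x) / (2 - 3/x^2)
As x -> infinity, the 1/x and 1/x^2 terms vanish:
= 4/2 = 2 = 2.00

2.00


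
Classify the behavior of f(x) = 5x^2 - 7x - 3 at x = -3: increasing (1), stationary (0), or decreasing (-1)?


Compute f'(x) to determine behavior:
f'(x) = 10x - 7
f'(-3) = 10 * (-3) - 7
= -30 - 7
= -37
Since f'(-3) < 0, the function is decreasing (-1)

-1


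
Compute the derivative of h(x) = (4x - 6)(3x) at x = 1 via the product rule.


Let u(x) = 4x - 6 and v(x) = 3x
u'(x) = 4
v'(x) = 3
Product rule: h'(x) = u'(x)*v(x) + u(x)*v'(x)
= 4 * (3x) + (4x - 6) * 3
At x = 1:
u(1) = 4 * 1 - 6 = -2
v(1) = 3 * 1 + 0 = 3
h'(1) = 4 * 3 + (-2) * 3
= 12 - 6
= 6

6


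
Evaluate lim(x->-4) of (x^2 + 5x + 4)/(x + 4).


Direct substitution gives 0/0, so we factor the numerator.
Factor: (x^2 + 5x + 4) = (x + 4)(x + 1)
Cancel the common factor (x + 4):
(x^2 + 5x + 4)/(x + 4) = (x + 1)
Now substitute x = -4:
= (-4) - (-1) = -3

-3


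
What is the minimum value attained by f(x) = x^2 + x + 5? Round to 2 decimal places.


For a quadratic f(x) = ax^2 + bx + c with a > 0, the minimum is at the vertex.
Vertex x-coordinate: x = -b/(2a)
x = -(1) / (2 * 1)
x = -1/2
Substitute back to find the minimum value:
f(-1/2) = 1 * (-1/2)^2 + 1 * (-1/2) + 5
= 1/4 - 1/2 + 5
= 19/4 = 4.75

4.75


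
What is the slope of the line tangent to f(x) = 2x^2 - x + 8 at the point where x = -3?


The slope of the tangent line equals f'(x) at the point.
f(x) = 2x^2 - x + 8
f'(x) = 4x - 1
At x = -3:
f'(-3) = 4 * (-3) - 1
= -12 - 1
= -13

-13


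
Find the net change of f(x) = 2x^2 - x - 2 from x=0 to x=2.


Net change = f(b) - f(a)
f(x) = 2x^2 - x - 2
Compute f(2):
f(2) = 2 * 2^2 - 1 * 2 - 2
= 8 - 2 - 2
= 4
Compute f(0):
f(0) = 2 * 0^2 - 1 * 0 - 2
= 0 + 0 - 2
= -2
Net change = 4 - (-2) = 6

6


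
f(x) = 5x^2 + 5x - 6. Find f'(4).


Differentiate term by term using power and sum rules:
f(x) = 5x^2 + 5x - 6
f'(x) = 10x + 5
Substitute x = 4:
f'(4) = 10 * 4 + 5
= 40 + 5
= 45

45


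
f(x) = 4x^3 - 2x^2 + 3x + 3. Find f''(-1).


First derivative:
f'(x) = 12x^2 - 4x + 3
Second derivative:
f''(x) = 24x - 4
Substitute x = -1:
f''(-1) = 24 * (-1) - 4
= -24 - 4
= -28

-28


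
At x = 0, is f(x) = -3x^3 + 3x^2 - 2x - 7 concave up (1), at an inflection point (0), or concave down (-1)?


Concavity is determined by the sign of f''(x).
f(x) = -3x^3 + 3x^2 - 2x - 7
f'(x) = -9x^2 + 6x - 2
f''(x) = -18x + 6
f''(0) = -18 * 0 + 6
= 0 + 6
= 6
Since f''(0) > 0, the function is concave up (1)

1


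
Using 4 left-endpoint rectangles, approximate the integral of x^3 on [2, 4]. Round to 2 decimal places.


Left Riemann sum uses left endpoints of each subinterval.
Interval: [2, 4], n = 4
dx = (4 - 2) / 4 = 1/2
Left endpoints: [2, 5/2, 3, 7/2]
f values: [8, 125/8, 27, 343/8]
Sum = dx * (sum of f values)
= 1/2 * 187/2
= 187/4 = 46.75

46.75


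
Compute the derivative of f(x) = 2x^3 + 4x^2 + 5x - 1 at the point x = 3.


Differentiate f(x) = 2x^3 + 4x^2 + 5x - 1 term by term:
f'(x) = 6x^2 + 8x + 5
Substitute x = 3:
f'(3) = 6 * 3^2 + 8 * 3 + 5
= 54 + 24 + 5
= 83

83


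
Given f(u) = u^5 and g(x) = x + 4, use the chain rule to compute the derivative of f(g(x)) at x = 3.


Using the chain rule: (f(g(x)))' = f'(g(x)) * g'(x)
First, find g(3):
g(3) = 1 * 3 + 4 = 7
Next, f'(u) = 5u^4
And g'(x) = 1
So f'(g(3)) * g'(3)
= 5 * 7^4 * 1
= 5 * 2401 * 1
= 12005

12005


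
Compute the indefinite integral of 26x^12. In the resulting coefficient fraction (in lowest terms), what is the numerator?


Apply the power rule for integration:
integral of ax^n dx = a/(n+1) * x^(n+1) + C
integral of 26x^12 dx
= 26/13 * x^13 + C
= 2 * x^13 + C
The coefficient in lowest terms is 2 = 2/1, so its numerator is 2

2


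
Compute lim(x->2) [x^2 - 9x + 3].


Since polynomials are continuous, we use direct substitution.
lim(x->2) of x^2 - 9x + 3
= 1 * 2^2 - 9 * 2 + 3
= 4 - 18 + 3
= -11

-11


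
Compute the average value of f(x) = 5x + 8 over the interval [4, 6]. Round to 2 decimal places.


Average value = 1/(b-a) * integral from a to b of f(x) dx
First compute the integral of 5x + 8:
F(x) = (5/2)x^2 + 8x
F(6) = 5/2 * 36 + 8 * 6 = 138
F(4) = 5/2 * 16 + 8 * 4 = 72
Integral = 138 - 72 = 66
Average = 66 / (6 - 4) = 66 / 2
= 33 = 33.00

33.00


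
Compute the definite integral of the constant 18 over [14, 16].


The integral of a constant k over [a, b] equals k * (b - a).
integral from 14 to 16 of 18 dx
= 18 * (16 - 14)
= 18 * 2
= 36

36


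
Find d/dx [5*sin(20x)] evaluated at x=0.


Apply the chain rule to differentiate 5*sin(20x):
d/dx [5*sin(20x)]
= 5 * cos(20x) * d/dx(20x)
= 5 * 20 * cos(20x)
= 100 * cos(20x)
Evaluate at x = 0:
= 100 * cos(0)
= 100 * 1
= 100

100


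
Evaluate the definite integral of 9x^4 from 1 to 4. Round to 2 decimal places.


Find the antiderivative of 9x^4:
F(x) = 9/5 * x^5
Apply the Fundamental Theorem of Calculus:
F(4) - F(1)
= 9/5 * 4^5 - 9/5 * 1^5
= 9/5 * (1024 - 1)
= 9/5 * 1023
= 9207/5 = 1841.40

1841.40


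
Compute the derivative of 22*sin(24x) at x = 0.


Apply the chain rule to differentiate 22*sin(24x):
d/dx [22*sin(24x)]
= 22 * cos(24x) * d/dx(24x)
= 22 * 24 * cos(24x)
= 528 * cos(24x)
Evaluate at x = 0:
= 528 * cos(0)
= 528 * 1
= 528

528


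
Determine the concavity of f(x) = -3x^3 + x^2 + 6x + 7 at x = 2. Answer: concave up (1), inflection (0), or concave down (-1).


Concavity is determined by the sign of f''(x).
f(x) = -3x^3 + x^2 + 6x + 7
f'(x) = -9x^2 + 2x + 6
f''(x) = -18x + 2
f''(2) = -18 * 2 + 2
= -36 + 2
= -34
Since f''(2) < 0, the function is concave down (-1)

-1


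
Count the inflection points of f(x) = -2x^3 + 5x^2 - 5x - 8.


Inflection points occur where f''(x) = 0 and concavity changes.
f(x) = -2x^3 + 5x^2 - 5x - 8
f'(x) = -6x^2 + 10x - 5
f''(x) = -12x + 10
Set f''(x) = 0:
-12x + 10 = 0
x = -10 / (-12) = 5/6
Since f''(x) is linear (degree 1), it changes sign at this point.
Therefore there is exactly 1 inflection point.

1


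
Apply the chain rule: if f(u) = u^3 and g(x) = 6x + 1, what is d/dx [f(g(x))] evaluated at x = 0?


Using the chain rule: (f(g(x)))' = f'(g(x)) * g'(x)
First, find g(0):
g(0) = 6 * 0 + 1 = 1
Next, f'(u) = 3u^2
And g'(x) = 6
So f'(g(0)) * g'(0)
= 3 * 1^2 * 6
= 3 * 1 * 6
= 18

18


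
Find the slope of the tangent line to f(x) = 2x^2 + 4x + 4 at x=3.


The slope of the tangent line equals f'(x) at the point.
f(x) = 2x^2 + 4x + 4
f'(x) = 4x + 4
At x = 3:
f'(3) = 4 * 3 + 4
= 12 + 4
= 16

16


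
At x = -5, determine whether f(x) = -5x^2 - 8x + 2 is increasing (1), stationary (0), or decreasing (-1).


Compute f'(x) to determine behavior:
f'(x) = -10x - 8
f'(-5) = -10 * (-5) - 8
= 50 - 8
= 42
Since f'(-5) > 0, the function is increasing (1)

1


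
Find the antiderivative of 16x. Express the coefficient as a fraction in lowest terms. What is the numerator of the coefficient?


Apply the power rule for integration:
integral of ax^n dx = a/(n+1) * x^(n+1) + C
integral of 16x dx
= 16/2 * x^2 + C
= 8 * x^2 + C
The coefficient in lowest terms is 8 = 8/1, so its numerator is 8

8


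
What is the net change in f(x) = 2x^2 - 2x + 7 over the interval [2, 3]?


Net change = f(b) - f(a)
f(x) = 2x^2 - 2x + 7
Compute f(3):
f(3) = 2 * 3^2 - 2 * 3 + 7
= 18 - 6 + 7
= 19
Compute f(2):
f(2) = 2 * 2^2 - 2 * 2 + 7
= 8 - 4 + 7
= 11
Net change = 19 - 11 = 8

8


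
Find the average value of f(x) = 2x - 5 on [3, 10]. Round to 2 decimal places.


Average value = 1/(b-a) * integral from a to b of f(x) dx
First compute the integral of 2x - 5:
F(x) = x^2 - 5x
F(10) = 1 * 100 - 5 * 10 = 50
F(3) = 1 * 9 - 5 * 3 = -6
Integral = 50 - (-6) = 56
Average = 56 / (10 - 3) = 56 / 7
= 8 = 8.00

8.00


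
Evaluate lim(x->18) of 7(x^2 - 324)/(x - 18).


Direct substitution gives 0/0, so we factor the numerator.
Factor: 7(x^2 - 324) = 7 * (x - 18)(x + 18)
Cancel the common factor (x - 18):
7(x^2 - 324)/(x - 18) = 7 * (x + 18)
Now substitute x = 18:
= 7 * (18 + 18) = 252

252


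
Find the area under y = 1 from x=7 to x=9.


The area under a constant function y = 1 is a rectangle.
Width = 9 - 7 = 2
Height = 1
Area = width * height
= 2 * 1
= 2

2


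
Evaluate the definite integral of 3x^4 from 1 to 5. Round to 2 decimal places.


Find the antiderivative of 3x^4:
F(x) = 3/5 * x^5
Apply the Fundamental Theorem of Calculus:
F(5) - F(1)
= 3/5 * 5^5 - 3/5 * 1^5
= 3/5 * (3125 - 1)
= 3/5 * 3124
= 9372/5 = 1874.40

1874.40


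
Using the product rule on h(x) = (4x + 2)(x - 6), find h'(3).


Let u(x) = 4x + 2 and v(x) = x - 6
u'(x) = 4
v'(x) = 1
Product rule: h'(x) = u'(x)*v(x) + u(x)*v'(x)
= 4 * (x - 6) + (4x + 2) * 1
At x = 3:
u(3) = 4 * 3 + 2 = 14
v(3) = 1 * 3 - 6 = -3
h'(3) = 4 * (-3) + 14 * 1
= -12 + 14
= 2

2


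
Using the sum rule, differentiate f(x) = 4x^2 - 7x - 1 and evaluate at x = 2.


Differentiate term by term using power and sum rules:
f(x) = 4x^2 - 7x - 1
f'(x) = 8x - 7
Substitute x = 2:
f'(2) = 8 * 2 - 7
= 16 - 7
= 9

9


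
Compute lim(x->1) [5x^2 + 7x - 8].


Since polynomials are continuous, we use direct substitution.
lim(x->1) of 5x^2 + 7x - 8
= 5 * 1^2 + 7 * 1 - 8
= 5 + 7 - 8
= 4

4


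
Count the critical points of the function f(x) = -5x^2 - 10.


Find where f'(x) = 0:
f'(x) = -10x
Set f'(x) = 0:
-10x = 0
x = 0 / (-10) = 0
This is a linear equation in x, so there is exactly one solution.
Number of critical points: 1

1


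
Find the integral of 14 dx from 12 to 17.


The integral of a constant k over [a, b] equals k * (b - a).
integral from 12 to 17 of 14 dx
= 14 * (17 - 12)
= 14 * 5
= 70

70


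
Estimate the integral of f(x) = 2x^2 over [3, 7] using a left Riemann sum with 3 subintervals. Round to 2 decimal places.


Left Riemann sum uses left endpoints of each subinterval.
Interval: [3, 7], n = 3
dx = (7 - 3) / 3 = 4/3
Left endpoints: [3, 13/3, 17/3]
f values: [18, 338/9, 578/9]
Sum = dx * (sum of f values)
= 4/3 * 1078/9
= 4312/27 ≈ 159.70

159.70


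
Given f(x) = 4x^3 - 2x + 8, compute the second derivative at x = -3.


First derivative:
f'(x) = 12x^2 - 2
Second derivative:
f''(x) = 24x
Substitute x = -3:
f''(-3) = 24 * (-3) + 0
= -72 + 0
= -72

-72


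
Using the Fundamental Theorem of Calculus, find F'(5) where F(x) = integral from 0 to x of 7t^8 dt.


By the Fundamental Theorem of Calculus (Part 1):
If F(x) = integral from 0 to x of f(t) dt, then F'(x) = f(x)
Here f(t) = 7t^8
So F'(x) = 7x^8
Evaluate at x = 5:
F'(5) = 7 * 5^8
= 7 * 390625
= 2734375

2734375


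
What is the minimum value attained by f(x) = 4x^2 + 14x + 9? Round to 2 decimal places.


For a quadratic f(x) = ax^2 + bx + c with a > 0, the minimum is at the vertex.
Vertex x-coordinate: x = -b/(2a)
x = -(14) / (2 * 4)
x = -14/8 = -7/4
Substitute back to find the minimum value:
f(-7/4) = 4 * (-7/4)^2 + 14 * (-7/4) + 9
= 49/4 - 49/2 + 9
= -13/4 = -3.25

-3.25


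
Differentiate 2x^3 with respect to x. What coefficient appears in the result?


We apply the power rule: d/dx [ax^n] = a*n * x^(n-1)
d/dx [2x^3]
= 2 * 3 * x^(3-1)
= 6x^2
The coefficient is 6

6


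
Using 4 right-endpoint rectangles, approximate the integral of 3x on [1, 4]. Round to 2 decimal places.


Right Riemann sum uses right endpoints of each subinterval.
Interval: [1, 4], n = 4
dx = (4 - 1) / 4 = 3/4
Right endpoints: [7/4, 5/2, 13/4, 4]
f values: [21/4, 15/2, 39/4, 12]
Sum = dx * (sum of f values)
= 3/4 * 69/2
= 207/8 ≈ 25.88

25.88


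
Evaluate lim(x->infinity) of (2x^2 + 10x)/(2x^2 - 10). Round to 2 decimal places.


For limits at infinity with equal-degree polynomials,
we compare leading coefficients.
Numerator leading term: 2x^2
Denominator leading term: 2x^2
Divide both by x^2:
lim = (2 + 10/x) / (2 - 10/x^2)
As x -> infinity, the 1/x and 1/x^2 terms vanish:
= 2/2 = 1 = 1.00

1.00


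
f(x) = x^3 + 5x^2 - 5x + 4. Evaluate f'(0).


Differentiate f(x) = x^3 + 5x^2 - 5x + 4 term by term:
f'(x) = 3x^2 + 10x - 5
Substitute x = 0:
f'(0) = 3 * 0^2 + 10 * 0 - 5
= 0 + 0 - 5
= -5

-5


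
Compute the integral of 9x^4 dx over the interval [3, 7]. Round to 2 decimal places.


Find the antiderivative of 9x^4:
F(x) = 9/5 * x^5
Apply the Fundamental Theorem of Calculus:
F(7) - F(3)
= 9/5 * 7^5 - 9/5 * 3^5
= 9/5 * (16807 - 243)
= 9/5 * 16564
= 149076/5 = 29815.20

29815.20


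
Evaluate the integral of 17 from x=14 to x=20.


The integral of a constant k over [a, b] equals k * (b - a).
integral from 14 to 20 of 17 dx
= 17 * (20 - 14)
= 17 * 6
= 102

102


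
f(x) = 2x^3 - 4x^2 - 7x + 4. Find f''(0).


First derivative:
f'(x) = 6x^2 - 8x - 7
Second derivative:
f''(x) = 12x - 8
Substitute x = 0:
f''(0) = 12 * 0 - 8
= 0 - 8
= -8

-8


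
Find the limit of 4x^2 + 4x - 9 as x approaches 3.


Since polynomials are continuous, we use direct substitution.
lim(x->3) of 4x^2 + 4x - 9
= 4 * 3^2 + 4 * 3 - 9
= 36 + 12 - 9
= 39

39


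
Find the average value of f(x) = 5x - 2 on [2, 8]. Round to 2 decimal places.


Average value = 1/(b-a) * integral from a to b of f(x) dx
First compute the integral of 5x - 2:
F(x) = (5/2)x^2 - 2x
F(8) = 5/2 * 64 - 2 * 8 = 144
F(2) = 5/2 * 4 - 2 * 2 = 6
Integral = 144 - 6 = 138
Average = 138 / (8 - 2) = 138 / 6
= 23 = 23.00

23.00


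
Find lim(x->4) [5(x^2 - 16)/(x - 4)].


Direct substitution gives 0/0, so we factor the numerator.
Factor: 5(x^2 - 16) = 5 * (x - 4)(x + 4)
Cancel the common factor (x - 4):
5(x^2 - 16)/(x - 4) = 5 * (x + 4)
Now substitute x = 4:
= 5 * (4 + 4) = 40

40


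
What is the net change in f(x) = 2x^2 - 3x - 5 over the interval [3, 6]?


Net change = f(b) - f(a)
f(x) = 2x^2 - 3x - 5
Compute f(6):
f(6) = 2 * 6^2 - 3 * 6 - 5
= 72 - 18 - 5
= 49
Compute f(3):
f(3) = 2 * 3^2 - 3 * 3 - 5
= 18 - 9 - 5
= 4
Net change = 49 - 4 = 45

45


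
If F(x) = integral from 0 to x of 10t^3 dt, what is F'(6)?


By the Fundamental Theorem of Calculus (Part 1):
If F(x) = integral from 0 to x of f(t) dt, then F'(x) = f(x)
Here f(t) = 10t^3
So F'(x) = 10x^3
Evaluate at x = 6:
F'(6) = 10 * 6^3
= 10 * 216
= 2160

2160


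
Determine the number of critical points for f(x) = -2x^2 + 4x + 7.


Find where f'(x) = 0:
f'(x) = -4x + 4
Set f'(x) = 0:
-4x + 4 = 0
x = -4 / (-4) = 1
This is a linear equation in x, so there is exactly one solution.
Number of critical points: 1

1


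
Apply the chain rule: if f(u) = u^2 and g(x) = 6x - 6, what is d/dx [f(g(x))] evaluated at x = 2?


Using the chain rule: (f(g(x)))' = f'(g(x)) * g'(x)
First, find g(2):
g(2) = 6 * 2 - 6 = 6
Next, f'(u) = 2u
And g'(x) = 6
So f'(g(2)) * g'(2)
= 2 * 6 * 6
= 72

72


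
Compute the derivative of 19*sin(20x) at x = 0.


Apply the chain rule to differentiate 19*sin(20x):
d/dx [19*sin(20x)]
= 19 * cos(20x) * d/dx(20x)
= 19 * 20 * cos(20x)
= 380 * cos(20x)
Evaluate at x = 0:
= 380 * cos(0)
= 380 * 1
= 380

380


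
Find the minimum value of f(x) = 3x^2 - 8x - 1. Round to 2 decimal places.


For a quadratic f(x) = ax^2 + bx + c with a > 0, the minimum is at the vertex.
Vertex x-coordinate: x = -b/(2a)
x = -(-8) / (2 * 3)
x = 8/6 = 4/3
Substitute back to find the minimum value:
f(4/3) = 3 * (4/3)^2 - 8 * (4/3) - 1
= 16/3 - 32/3 - 1
= -19/3 ≈ -6.33

-6.33


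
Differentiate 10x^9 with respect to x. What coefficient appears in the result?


We apply the power rule: d/dx [ax^n] = a*n * x^(n-1)
d/dx [10x^9]
= 10 * 9 * x^(9-1)
= 90x^8
The coefficient is 90

90


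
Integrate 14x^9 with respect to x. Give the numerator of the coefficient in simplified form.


Apply the power rule for integration:
integral of ax^n dx = a/(n+1) * x^(n+1) + C
integral of 14x^9 dx
= 14/10 * x^10 + C
= 7/5 * x^10 + C
The coefficient in lowest terms is 7/5, and its numerator is 7

7


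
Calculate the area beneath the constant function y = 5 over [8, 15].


The area under a constant function y = 5 is a rectangle.
Width = 15 - 8 = 7
Height = 5
Area = width * height
= 7 * 5
= 35

35


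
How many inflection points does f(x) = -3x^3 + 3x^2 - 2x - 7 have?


Inflection points occur where f''(x) = 0 and concavity changes.
f(x) = -3x^3 + 3x^2 - 2x - 7
f'(x) = -9x^2 + 6x - 2
f''(x) = -18x + 6
Set f''(x) = 0:
-18x + 6 = 0
x = -6 / (-18) = 1/3
Since f''(x) is linear (degree 1), it changes sign at this point.
Therefore there is exactly 1 inflection point.

1
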